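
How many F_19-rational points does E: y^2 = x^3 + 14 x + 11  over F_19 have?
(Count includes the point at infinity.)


For each x in F_19, count y with y^2 = x^3 + 14 x + 11 mod 19:
  x = 0: RHS = 11, y in [7, 12]  -> 2 point(s)
  x = 1: RHS = 7, y in [8, 11]  -> 2 point(s)
  x = 2: RHS = 9, y in [3, 16]  -> 2 point(s)
  x = 3: RHS = 4, y in [2, 17]  -> 2 point(s)
  x = 4: RHS = 17, y in [6, 13]  -> 2 point(s)
  x = 5: RHS = 16, y in [4, 15]  -> 2 point(s)
  x = 6: RHS = 7, y in [8, 11]  -> 2 point(s)
  x = 9: RHS = 11, y in [7, 12]  -> 2 point(s)
  x = 10: RHS = 11, y in [7, 12]  -> 2 point(s)
  x = 12: RHS = 7, y in [8, 11]  -> 2 point(s)
  x = 14: RHS = 6, y in [5, 14]  -> 2 point(s)
  x = 15: RHS = 5, y in [9, 10]  -> 2 point(s)
Affine points: 24. Add the point at infinity: total = 25.

#E(F_19) = 25


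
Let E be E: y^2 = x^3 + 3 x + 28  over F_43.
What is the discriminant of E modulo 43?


4 a^3 + 27 b^2 = 4*3^3 + 27*28^2 = 108 + 21168 = 21276
Delta = -16 * (21276) = -340416
Delta mod 43 = 15

Delta = 15 (mod 43)


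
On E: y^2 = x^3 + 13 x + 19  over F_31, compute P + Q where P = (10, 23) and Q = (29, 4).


P != Q, so use the chord formula.
s = (y2 - y1) / (x2 - x1) = (12) / (19) mod 31 = 30
x3 = s^2 - x1 - x2 mod 31 = 30^2 - 10 - 29 = 24
y3 = s (x1 - x3) - y1 mod 31 = 30 * (10 - 24) - 23 = 22

P + Q = (24, 22)


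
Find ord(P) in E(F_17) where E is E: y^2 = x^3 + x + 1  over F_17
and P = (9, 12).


Compute successive multiples of P until we hit O:
  1P = (9, 12)
  2P = (15, 12)
  3P = (10, 5)
  4P = (13, 16)
  5P = (13, 1)
  6P = (10, 12)
  7P = (15, 5)
  8P = (9, 5)
  ... (continuing to 9P)
  9P = O

ord(P) = 9


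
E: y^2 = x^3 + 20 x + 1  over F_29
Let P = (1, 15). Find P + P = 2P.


Doubling: s = (3 x1^2 + a) / (2 y1)
s = (3*1^2 + 20) / (2*15) mod 29 = 23
x3 = s^2 - 2 x1 mod 29 = 23^2 - 2*1 = 5
y3 = s (x1 - x3) - y1 mod 29 = 23 * (1 - 5) - 15 = 9

2P = (5, 9)


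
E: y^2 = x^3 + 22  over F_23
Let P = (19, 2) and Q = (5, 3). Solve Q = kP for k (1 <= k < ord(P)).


Enumerate multiples of P until we hit Q = (5, 3):
  1P = (19, 2)
  2P = (14, 12)
  3P = (17, 17)
  4P = (3, 16)
  5P = (5, 3)
Match found at i = 5.

k = 5


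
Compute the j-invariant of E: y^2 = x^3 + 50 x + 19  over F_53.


Delta = -16(4 a^3 + 27 b^2) mod 53 = 6
-1728 * (4 a)^3 = -1728 * (4*50)^3 mod 53 = 17
j = 17 * 6^(-1) mod 53 = 47

j = 47 (mod 53)


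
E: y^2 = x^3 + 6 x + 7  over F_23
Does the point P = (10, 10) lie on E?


Check whether y^2 = x^3 + 6 x + 7 (mod 23) for (x, y) = (10, 10).
LHS: y^2 = 10^2 mod 23 = 8
RHS: x^3 + 6 x + 7 = 10^3 + 6*10 + 7 mod 23 = 9
LHS != RHS

No, not on the curve


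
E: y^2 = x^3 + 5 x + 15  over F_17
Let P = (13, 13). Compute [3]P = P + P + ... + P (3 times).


k = 3 = 11_2 (binary, LSB first: 11)
Double-and-add from P = (13, 13):
  bit 0 = 1: acc = O + (13, 13) = (13, 13)
  bit 1 = 1: acc = (13, 13) + (7, 11) = (16, 3)

3P = (16, 3)


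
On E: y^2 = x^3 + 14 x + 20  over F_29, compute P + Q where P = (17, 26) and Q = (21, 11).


P != Q, so use the chord formula.
s = (y2 - y1) / (x2 - x1) = (14) / (4) mod 29 = 18
x3 = s^2 - x1 - x2 mod 29 = 18^2 - 17 - 21 = 25
y3 = s (x1 - x3) - y1 mod 29 = 18 * (17 - 25) - 26 = 4

P + Q = (25, 4)


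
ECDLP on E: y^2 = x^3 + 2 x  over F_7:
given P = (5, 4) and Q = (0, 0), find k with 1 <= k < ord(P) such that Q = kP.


Enumerate multiples of P until we hit Q = (0, 0):
  1P = (5, 4)
  2P = (4, 3)
  3P = (6, 2)
  4P = (0, 0)
Match found at i = 4.

k = 4


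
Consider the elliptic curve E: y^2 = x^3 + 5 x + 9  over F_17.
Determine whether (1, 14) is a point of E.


Check whether y^2 = x^3 + 5 x + 9 (mod 17) for (x, y) = (1, 14).
LHS: y^2 = 14^2 mod 17 = 9
RHS: x^3 + 5 x + 9 = 1^3 + 5*1 + 9 mod 17 = 15
LHS != RHS

No, not on the curve


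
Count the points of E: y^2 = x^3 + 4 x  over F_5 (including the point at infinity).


For each x in F_5, count y with y^2 = x^3 + 4 x + 0 mod 5:
  x = 0: RHS = 0, y in [0]  -> 1 point(s)
  x = 1: RHS = 0, y in [0]  -> 1 point(s)
  x = 2: RHS = 1, y in [1, 4]  -> 2 point(s)
  x = 3: RHS = 4, y in [2, 3]  -> 2 point(s)
  x = 4: RHS = 0, y in [0]  -> 1 point(s)
Affine points: 7. Add the point at infinity: total = 8.

#E(F_5) = 8


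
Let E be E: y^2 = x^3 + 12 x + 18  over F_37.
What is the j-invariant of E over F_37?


Delta = -16(4 a^3 + 27 b^2) mod 37 = 4
-1728 * (4 a)^3 = -1728 * (4*12)^3 mod 37 = 26
j = 26 * 4^(-1) mod 37 = 25

j = 25 (mod 37)


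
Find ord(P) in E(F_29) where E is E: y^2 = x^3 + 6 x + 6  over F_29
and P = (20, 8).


Compute successive multiples of P until we hit O:
  1P = (20, 8)
  2P = (24, 24)
  3P = (1, 10)
  4P = (15, 22)
  5P = (3, 14)
  6P = (28, 17)
  7P = (9, 8)
  8P = (0, 21)
  ... (continuing to 31P)
  31P = O

ord(P) = 31


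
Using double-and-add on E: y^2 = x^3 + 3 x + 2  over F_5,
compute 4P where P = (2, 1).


k = 4 = 100_2 (binary, LSB first: 001)
Double-and-add from P = (2, 1):
  bit 0 = 0: acc unchanged = O
  bit 1 = 0: acc unchanged = O
  bit 2 = 1: acc = O + (2, 4) = (2, 4)

4P = (2, 4)


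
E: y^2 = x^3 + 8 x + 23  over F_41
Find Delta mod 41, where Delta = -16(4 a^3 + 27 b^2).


4 a^3 + 27 b^2 = 4*8^3 + 27*23^2 = 2048 + 14283 = 16331
Delta = -16 * (16331) = -261296
Delta mod 41 = 38

Delta = 38 (mod 41)


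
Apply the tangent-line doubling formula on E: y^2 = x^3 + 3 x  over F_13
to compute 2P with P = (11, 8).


Doubling: s = (3 x1^2 + a) / (2 y1)
s = (3*11^2 + 3) / (2*8) mod 13 = 5
x3 = s^2 - 2 x1 mod 13 = 5^2 - 2*11 = 3
y3 = s (x1 - x3) - y1 mod 13 = 5 * (11 - 3) - 8 = 6

2P = (3, 6)


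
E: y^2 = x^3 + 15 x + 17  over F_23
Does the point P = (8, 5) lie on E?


Check whether y^2 = x^3 + 15 x + 17 (mod 23) for (x, y) = (8, 5).
LHS: y^2 = 5^2 mod 23 = 2
RHS: x^3 + 15 x + 17 = 8^3 + 15*8 + 17 mod 23 = 5
LHS != RHS

No, not on the curve


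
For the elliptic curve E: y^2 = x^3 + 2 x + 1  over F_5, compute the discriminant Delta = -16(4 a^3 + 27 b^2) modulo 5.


4 a^3 + 27 b^2 = 4*2^3 + 27*1^2 = 32 + 27 = 59
Delta = -16 * (59) = -944
Delta mod 5 = 1

Delta = 1 (mod 5)


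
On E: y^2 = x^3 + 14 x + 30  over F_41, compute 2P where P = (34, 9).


Doubling: s = (3 x1^2 + a) / (2 y1)
s = (3*34^2 + 14) / (2*9) mod 41 = 34
x3 = s^2 - 2 x1 mod 41 = 34^2 - 2*34 = 22
y3 = s (x1 - x3) - y1 mod 41 = 34 * (34 - 22) - 9 = 30

2P = (22, 30)


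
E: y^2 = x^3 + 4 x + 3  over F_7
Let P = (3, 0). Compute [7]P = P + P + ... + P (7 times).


k = 7 = 111_2 (binary, LSB first: 111)
Double-and-add from P = (3, 0):
  bit 0 = 1: acc = O + (3, 0) = (3, 0)
  bit 1 = 1: acc = (3, 0) + O = (3, 0)
  bit 2 = 1: acc = (3, 0) + O = (3, 0)

7P = (3, 0)


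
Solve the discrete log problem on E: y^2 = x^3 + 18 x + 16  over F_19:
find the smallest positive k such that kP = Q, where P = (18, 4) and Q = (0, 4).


Enumerate multiples of P until we hit Q = (0, 4):
  1P = (18, 4)
  2P = (8, 8)
  3P = (0, 4)
Match found at i = 3.

k = 3


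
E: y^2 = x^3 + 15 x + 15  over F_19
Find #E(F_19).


For each x in F_19, count y with y^2 = x^3 + 15 x + 15 mod 19:
  x = 3: RHS = 11, y in [7, 12]  -> 2 point(s)
  x = 4: RHS = 6, y in [5, 14]  -> 2 point(s)
  x = 5: RHS = 6, y in [5, 14]  -> 2 point(s)
  x = 6: RHS = 17, y in [6, 13]  -> 2 point(s)
  x = 7: RHS = 7, y in [8, 11]  -> 2 point(s)
  x = 8: RHS = 1, y in [1, 18]  -> 2 point(s)
  x = 9: RHS = 5, y in [9, 10]  -> 2 point(s)
  x = 10: RHS = 6, y in [5, 14]  -> 2 point(s)
  x = 12: RHS = 4, y in [2, 17]  -> 2 point(s)
  x = 14: RHS = 5, y in [9, 10]  -> 2 point(s)
  x = 15: RHS = 5, y in [9, 10]  -> 2 point(s)
  x = 16: RHS = 0, y in [0]  -> 1 point(s)
Affine points: 23. Add the point at infinity: total = 24.

#E(F_19) = 24


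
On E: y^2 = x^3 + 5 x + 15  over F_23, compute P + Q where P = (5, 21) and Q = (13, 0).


P != Q, so use the chord formula.
s = (y2 - y1) / (x2 - x1) = (2) / (8) mod 23 = 6
x3 = s^2 - x1 - x2 mod 23 = 6^2 - 5 - 13 = 18
y3 = s (x1 - x3) - y1 mod 23 = 6 * (5 - 18) - 21 = 16

P + Q = (18, 16)


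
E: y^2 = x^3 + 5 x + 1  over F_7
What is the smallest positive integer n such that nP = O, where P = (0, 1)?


Compute successive multiples of P until we hit O:
  1P = (0, 1)
  2P = (1, 0)
  3P = (0, 6)
  4P = O

ord(P) = 4


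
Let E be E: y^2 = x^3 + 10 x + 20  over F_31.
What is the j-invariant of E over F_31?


Delta = -16(4 a^3 + 27 b^2) mod 31 = 9
-1728 * (4 a)^3 = -1728 * (4*10)^3 mod 31 = 4
j = 4 * 9^(-1) mod 31 = 28

j = 28 (mod 31)


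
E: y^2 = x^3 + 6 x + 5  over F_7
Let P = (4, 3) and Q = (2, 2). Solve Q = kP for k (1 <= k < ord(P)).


Enumerate multiples of P until we hit Q = (2, 2):
  1P = (4, 3)
  2P = (3, 6)
  3P = (2, 5)
  4P = (2, 2)
Match found at i = 4.

k = 4


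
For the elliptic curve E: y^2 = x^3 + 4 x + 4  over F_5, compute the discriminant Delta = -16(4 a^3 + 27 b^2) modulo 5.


4 a^3 + 27 b^2 = 4*4^3 + 27*4^2 = 256 + 432 = 688
Delta = -16 * (688) = -11008
Delta mod 5 = 2

Delta = 2 (mod 5)


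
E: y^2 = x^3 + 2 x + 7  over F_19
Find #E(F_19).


For each x in F_19, count y with y^2 = x^3 + 2 x + 7 mod 19:
  x = 0: RHS = 7, y in [8, 11]  -> 2 point(s)
  x = 2: RHS = 0, y in [0]  -> 1 point(s)
  x = 5: RHS = 9, y in [3, 16]  -> 2 point(s)
  x = 6: RHS = 7, y in [8, 11]  -> 2 point(s)
  x = 10: RHS = 1, y in [1, 18]  -> 2 point(s)
  x = 11: RHS = 11, y in [7, 12]  -> 2 point(s)
  x = 12: RHS = 11, y in [7, 12]  -> 2 point(s)
  x = 13: RHS = 7, y in [8, 11]  -> 2 point(s)
  x = 14: RHS = 5, y in [9, 10]  -> 2 point(s)
  x = 15: RHS = 11, y in [7, 12]  -> 2 point(s)
  x = 18: RHS = 4, y in [2, 17]  -> 2 point(s)
Affine points: 21. Add the point at infinity: total = 22.

#E(F_19) = 22


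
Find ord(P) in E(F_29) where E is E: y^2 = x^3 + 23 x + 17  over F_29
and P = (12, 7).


Compute successive multiples of P until we hit O:
  1P = (12, 7)
  2P = (10, 0)
  3P = (12, 22)
  4P = O

ord(P) = 4


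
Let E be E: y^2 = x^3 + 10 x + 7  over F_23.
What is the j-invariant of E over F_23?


Delta = -16(4 a^3 + 27 b^2) mod 23 = 1
-1728 * (4 a)^3 = -1728 * (4*10)^3 mod 23 = 4
j = 4 * 1^(-1) mod 23 = 4

j = 4 (mod 23)


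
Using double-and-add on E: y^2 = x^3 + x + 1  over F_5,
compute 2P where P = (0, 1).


k = 2 = 10_2 (binary, LSB first: 01)
Double-and-add from P = (0, 1):
  bit 0 = 0: acc unchanged = O
  bit 1 = 1: acc = O + (4, 2) = (4, 2)

2P = (4, 2)


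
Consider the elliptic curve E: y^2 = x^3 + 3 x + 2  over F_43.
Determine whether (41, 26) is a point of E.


Check whether y^2 = x^3 + 3 x + 2 (mod 43) for (x, y) = (41, 26).
LHS: y^2 = 26^2 mod 43 = 31
RHS: x^3 + 3 x + 2 = 41^3 + 3*41 + 2 mod 43 = 31
LHS = RHS

Yes, on the curve


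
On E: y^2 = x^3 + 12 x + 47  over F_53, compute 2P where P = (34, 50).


Doubling: s = (3 x1^2 + a) / (2 y1)
s = (3*34^2 + 12) / (2*50) mod 53 = 3
x3 = s^2 - 2 x1 mod 53 = 3^2 - 2*34 = 47
y3 = s (x1 - x3) - y1 mod 53 = 3 * (34 - 47) - 50 = 17

2P = (47, 17)


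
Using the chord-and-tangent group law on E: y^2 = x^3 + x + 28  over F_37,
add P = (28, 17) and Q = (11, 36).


P != Q, so use the chord formula.
s = (y2 - y1) / (x2 - x1) = (19) / (20) mod 37 = 25
x3 = s^2 - x1 - x2 mod 37 = 25^2 - 28 - 11 = 31
y3 = s (x1 - x3) - y1 mod 37 = 25 * (28 - 31) - 17 = 19

P + Q = (31, 19)


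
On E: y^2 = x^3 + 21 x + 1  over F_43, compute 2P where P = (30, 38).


Doubling: s = (3 x1^2 + a) / (2 y1)
s = (3*30^2 + 21) / (2*38) mod 43 = 16
x3 = s^2 - 2 x1 mod 43 = 16^2 - 2*30 = 24
y3 = s (x1 - x3) - y1 mod 43 = 16 * (30 - 24) - 38 = 15

2P = (24, 15)


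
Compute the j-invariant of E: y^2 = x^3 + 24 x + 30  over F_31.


Delta = -16(4 a^3 + 27 b^2) mod 31 = 6
-1728 * (4 a)^3 = -1728 * (4*24)^3 mod 31 = 30
j = 30 * 6^(-1) mod 31 = 5

j = 5 (mod 31)


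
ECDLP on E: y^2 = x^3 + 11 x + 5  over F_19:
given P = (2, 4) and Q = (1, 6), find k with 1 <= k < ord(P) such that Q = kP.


Enumerate multiples of P until we hit Q = (1, 6):
  1P = (2, 4)
  2P = (1, 6)
Match found at i = 2.

k = 2


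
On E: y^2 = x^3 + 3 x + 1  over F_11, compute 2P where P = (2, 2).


k = 2 = 10_2 (binary, LSB first: 01)
Double-and-add from P = (2, 2):
  bit 0 = 0: acc unchanged = O
  bit 1 = 1: acc = O + (8, 3) = (8, 3)

2P = (8, 3)


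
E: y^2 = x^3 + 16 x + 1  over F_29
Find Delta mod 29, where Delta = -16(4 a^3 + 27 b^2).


4 a^3 + 27 b^2 = 4*16^3 + 27*1^2 = 16384 + 27 = 16411
Delta = -16 * (16411) = -262576
Delta mod 29 = 19

Delta = 19 (mod 29)


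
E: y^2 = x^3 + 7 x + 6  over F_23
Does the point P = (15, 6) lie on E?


Check whether y^2 = x^3 + 7 x + 6 (mod 23) for (x, y) = (15, 6).
LHS: y^2 = 6^2 mod 23 = 13
RHS: x^3 + 7 x + 6 = 15^3 + 7*15 + 6 mod 23 = 13
LHS = RHS

Yes, on the curve


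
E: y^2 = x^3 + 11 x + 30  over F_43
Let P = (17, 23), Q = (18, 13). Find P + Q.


P != Q, so use the chord formula.
s = (y2 - y1) / (x2 - x1) = (33) / (1) mod 43 = 33
x3 = s^2 - x1 - x2 mod 43 = 33^2 - 17 - 18 = 22
y3 = s (x1 - x3) - y1 mod 43 = 33 * (17 - 22) - 23 = 27

P + Q = (22, 27)


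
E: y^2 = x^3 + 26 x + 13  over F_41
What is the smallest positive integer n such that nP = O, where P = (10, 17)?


Compute successive multiples of P until we hit O:
  1P = (10, 17)
  2P = (1, 9)
  3P = (7, 13)
  4P = (3, 6)
  5P = (38, 21)
  6P = (29, 33)
  7P = (11, 21)
  8P = (36, 2)
  ... (continuing to 51P)
  51P = O

ord(P) = 51


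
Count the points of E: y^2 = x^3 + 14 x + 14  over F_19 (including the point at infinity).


For each x in F_19, count y with y^2 = x^3 + 14 x + 14 mod 19:
  x = 3: RHS = 7, y in [8, 11]  -> 2 point(s)
  x = 4: RHS = 1, y in [1, 18]  -> 2 point(s)
  x = 5: RHS = 0, y in [0]  -> 1 point(s)
  x = 8: RHS = 11, y in [7, 12]  -> 2 point(s)
  x = 11: RHS = 17, y in [6, 13]  -> 2 point(s)
  x = 14: RHS = 9, y in [3, 16]  -> 2 point(s)
  x = 17: RHS = 16, y in [4, 15]  -> 2 point(s)
Affine points: 13. Add the point at infinity: total = 14.

#E(F_19) = 14


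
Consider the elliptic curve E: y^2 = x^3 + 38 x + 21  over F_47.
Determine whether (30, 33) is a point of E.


Check whether y^2 = x^3 + 38 x + 21 (mod 47) for (x, y) = (30, 33).
LHS: y^2 = 33^2 mod 47 = 8
RHS: x^3 + 38 x + 21 = 30^3 + 38*30 + 21 mod 47 = 8
LHS = RHS

Yes, on the curve


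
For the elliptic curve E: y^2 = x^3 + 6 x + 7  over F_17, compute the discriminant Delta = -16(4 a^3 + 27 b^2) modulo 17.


4 a^3 + 27 b^2 = 4*6^3 + 27*7^2 = 864 + 1323 = 2187
Delta = -16 * (2187) = -34992
Delta mod 17 = 11

Delta = 11 (mod 17)


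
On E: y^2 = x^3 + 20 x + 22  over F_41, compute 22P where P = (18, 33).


k = 22 = 10110_2 (binary, LSB first: 01101)
Double-and-add from P = (18, 33):
  bit 0 = 0: acc unchanged = O
  bit 1 = 1: acc = O + (36, 17) = (36, 17)
  bit 2 = 1: acc = (36, 17) + (26, 23) = (22, 32)
  bit 3 = 0: acc unchanged = (22, 32)
  bit 4 = 1: acc = (22, 32) + (1, 24) = (28, 36)

22P = (28, 36)


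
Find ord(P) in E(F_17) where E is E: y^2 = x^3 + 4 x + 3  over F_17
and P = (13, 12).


Compute successive multiples of P until we hit O:
  1P = (13, 12)
  2P = (16, 7)
  3P = (4, 7)
  4P = (15, 2)
  5P = (14, 10)
  6P = (11, 1)
  7P = (2, 6)
  8P = (3, 12)
  ... (continuing to 20P)
  20P = O

ord(P) = 20


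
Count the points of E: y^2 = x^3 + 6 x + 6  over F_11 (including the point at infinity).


For each x in F_11, count y with y^2 = x^3 + 6 x + 6 mod 11:
  x = 2: RHS = 4, y in [2, 9]  -> 2 point(s)
  x = 6: RHS = 5, y in [4, 7]  -> 2 point(s)
  x = 8: RHS = 5, y in [4, 7]  -> 2 point(s)
Affine points: 6. Add the point at infinity: total = 7.

#E(F_11) = 7


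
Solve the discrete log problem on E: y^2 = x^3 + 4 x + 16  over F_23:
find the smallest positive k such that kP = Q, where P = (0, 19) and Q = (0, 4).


Enumerate multiples of P until we hit Q = (0, 4):
  1P = (0, 19)
  2P = (6, 7)
  3P = (21, 0)
  4P = (6, 16)
  5P = (0, 4)
Match found at i = 5.

k = 5


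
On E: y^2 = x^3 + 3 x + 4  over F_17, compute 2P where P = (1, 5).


Doubling: s = (3 x1^2 + a) / (2 y1)
s = (3*1^2 + 3) / (2*5) mod 17 = 4
x3 = s^2 - 2 x1 mod 17 = 4^2 - 2*1 = 14
y3 = s (x1 - x3) - y1 mod 17 = 4 * (1 - 14) - 5 = 11

2P = (14, 11)


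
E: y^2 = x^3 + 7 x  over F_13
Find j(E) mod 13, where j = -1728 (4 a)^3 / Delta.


Delta = -16(4 a^3 + 27 b^2) mod 13 = 5
-1728 * (4 a)^3 = -1728 * (4*7)^3 mod 13 = 8
j = 8 * 5^(-1) mod 13 = 12

j = 12 (mod 13)


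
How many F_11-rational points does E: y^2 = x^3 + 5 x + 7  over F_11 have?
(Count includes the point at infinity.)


For each x in F_11, count y with y^2 = x^3 + 5 x + 7 mod 11:
  x = 2: RHS = 3, y in [5, 6]  -> 2 point(s)
  x = 3: RHS = 5, y in [4, 7]  -> 2 point(s)
  x = 4: RHS = 3, y in [5, 6]  -> 2 point(s)
  x = 5: RHS = 3, y in [5, 6]  -> 2 point(s)
  x = 6: RHS = 0, y in [0]  -> 1 point(s)
  x = 7: RHS = 0, y in [0]  -> 1 point(s)
  x = 8: RHS = 9, y in [3, 8]  -> 2 point(s)
  x = 9: RHS = 0, y in [0]  -> 1 point(s)
  x = 10: RHS = 1, y in [1, 10]  -> 2 point(s)
Affine points: 15. Add the point at infinity: total = 16.

#E(F_11) = 16


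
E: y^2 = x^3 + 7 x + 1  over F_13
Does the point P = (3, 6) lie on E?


Check whether y^2 = x^3 + 7 x + 1 (mod 13) for (x, y) = (3, 6).
LHS: y^2 = 6^2 mod 13 = 10
RHS: x^3 + 7 x + 1 = 3^3 + 7*3 + 1 mod 13 = 10
LHS = RHS

Yes, on the curve


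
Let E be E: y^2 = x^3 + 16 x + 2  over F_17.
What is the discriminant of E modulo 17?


4 a^3 + 27 b^2 = 4*16^3 + 27*2^2 = 16384 + 108 = 16492
Delta = -16 * (16492) = -263872
Delta mod 17 = 2

Delta = 2 (mod 17)


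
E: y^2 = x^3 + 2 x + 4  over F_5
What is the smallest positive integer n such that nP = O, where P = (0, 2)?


Compute successive multiples of P until we hit O:
  1P = (0, 2)
  2P = (4, 1)
  3P = (2, 1)
  4P = (2, 4)
  5P = (4, 4)
  6P = (0, 3)
  7P = O

ord(P) = 7


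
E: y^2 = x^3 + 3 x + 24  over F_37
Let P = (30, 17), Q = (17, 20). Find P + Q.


P != Q, so use the chord formula.
s = (y2 - y1) / (x2 - x1) = (3) / (24) mod 37 = 14
x3 = s^2 - x1 - x2 mod 37 = 14^2 - 30 - 17 = 1
y3 = s (x1 - x3) - y1 mod 37 = 14 * (30 - 1) - 17 = 19

P + Q = (1, 19)


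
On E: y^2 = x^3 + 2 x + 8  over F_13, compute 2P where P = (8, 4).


Doubling: s = (3 x1^2 + a) / (2 y1)
s = (3*8^2 + 2) / (2*4) mod 13 = 8
x3 = s^2 - 2 x1 mod 13 = 8^2 - 2*8 = 9
y3 = s (x1 - x3) - y1 mod 13 = 8 * (8 - 9) - 4 = 1

2P = (9, 1)


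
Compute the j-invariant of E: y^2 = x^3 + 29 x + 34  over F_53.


Delta = -16(4 a^3 + 27 b^2) mod 53 = 34
-1728 * (4 a)^3 = -1728 * (4*29)^3 mod 53 = 12
j = 12 * 34^(-1) mod 53 = 44

j = 44 (mod 53)


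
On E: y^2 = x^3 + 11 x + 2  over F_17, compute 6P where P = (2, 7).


k = 6 = 110_2 (binary, LSB first: 011)
Double-and-add from P = (2, 7):
  bit 0 = 0: acc unchanged = O
  bit 1 = 1: acc = O + (0, 6) = (0, 6)
  bit 2 = 1: acc = (0, 6) + (13, 9) = (12, 3)

6P = (12, 3)


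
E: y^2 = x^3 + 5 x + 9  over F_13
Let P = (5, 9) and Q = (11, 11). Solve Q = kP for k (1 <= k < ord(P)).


Enumerate multiples of P until we hit Q = (11, 11):
  1P = (5, 9)
  2P = (12, 9)
  3P = (9, 4)
  4P = (3, 8)
  5P = (2, 12)
  6P = (7, 6)
  7P = (0, 3)
  8P = (11, 2)
  9P = (11, 11)
Match found at i = 9.

k = 9


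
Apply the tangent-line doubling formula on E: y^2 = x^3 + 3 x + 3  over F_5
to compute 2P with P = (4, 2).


Doubling: s = (3 x1^2 + a) / (2 y1)
s = (3*4^2 + 3) / (2*2) mod 5 = 4
x3 = s^2 - 2 x1 mod 5 = 4^2 - 2*4 = 3
y3 = s (x1 - x3) - y1 mod 5 = 4 * (4 - 3) - 2 = 2

2P = (3, 2)


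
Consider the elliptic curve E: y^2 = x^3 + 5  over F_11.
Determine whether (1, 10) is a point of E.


Check whether y^2 = x^3 + 0 x + 5 (mod 11) for (x, y) = (1, 10).
LHS: y^2 = 10^2 mod 11 = 1
RHS: x^3 + 0 x + 5 = 1^3 + 0*1 + 5 mod 11 = 6
LHS != RHS

No, not on the curve


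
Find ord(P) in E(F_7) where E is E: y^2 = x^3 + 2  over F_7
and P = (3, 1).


Compute successive multiples of P until we hit O:
  1P = (3, 1)
  2P = (3, 6)
  3P = O

ord(P) = 3


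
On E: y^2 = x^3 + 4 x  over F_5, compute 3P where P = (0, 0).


k = 3 = 11_2 (binary, LSB first: 11)
Double-and-add from P = (0, 0):
  bit 0 = 1: acc = O + (0, 0) = (0, 0)
  bit 1 = 1: acc = (0, 0) + O = (0, 0)

3P = (0, 0)


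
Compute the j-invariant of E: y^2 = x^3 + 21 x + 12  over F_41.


Delta = -16(4 a^3 + 27 b^2) mod 41 = 22
-1728 * (4 a)^3 = -1728 * (4*21)^3 mod 41 = 34
j = 34 * 22^(-1) mod 41 = 9

j = 9 (mod 41)


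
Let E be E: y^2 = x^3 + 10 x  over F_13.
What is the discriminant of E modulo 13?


4 a^3 + 27 b^2 = 4*10^3 + 27*0^2 = 4000 + 0 = 4000
Delta = -16 * (4000) = -64000
Delta mod 13 = 12

Delta = 12 (mod 13)


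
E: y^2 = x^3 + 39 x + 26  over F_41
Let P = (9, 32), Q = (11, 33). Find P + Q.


P != Q, so use the chord formula.
s = (y2 - y1) / (x2 - x1) = (1) / (2) mod 41 = 21
x3 = s^2 - x1 - x2 mod 41 = 21^2 - 9 - 11 = 11
y3 = s (x1 - x3) - y1 mod 41 = 21 * (9 - 11) - 32 = 8

P + Q = (11, 8)


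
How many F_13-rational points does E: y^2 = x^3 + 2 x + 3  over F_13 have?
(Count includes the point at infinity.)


For each x in F_13, count y with y^2 = x^3 + 2 x + 3 mod 13:
  x = 0: RHS = 3, y in [4, 9]  -> 2 point(s)
  x = 3: RHS = 10, y in [6, 7]  -> 2 point(s)
  x = 4: RHS = 10, y in [6, 7]  -> 2 point(s)
  x = 6: RHS = 10, y in [6, 7]  -> 2 point(s)
  x = 7: RHS = 9, y in [3, 10]  -> 2 point(s)
  x = 9: RHS = 9, y in [3, 10]  -> 2 point(s)
  x = 10: RHS = 9, y in [3, 10]  -> 2 point(s)
  x = 11: RHS = 4, y in [2, 11]  -> 2 point(s)
  x = 12: RHS = 0, y in [0]  -> 1 point(s)
Affine points: 17. Add the point at infinity: total = 18.

#E(F_13) = 18


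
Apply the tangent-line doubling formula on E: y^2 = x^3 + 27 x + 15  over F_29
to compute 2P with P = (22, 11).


Doubling: s = (3 x1^2 + a) / (2 y1)
s = (3*22^2 + 27) / (2*11) mod 29 = 0
x3 = s^2 - 2 x1 mod 29 = 0^2 - 2*22 = 14
y3 = s (x1 - x3) - y1 mod 29 = 0 * (22 - 14) - 11 = 18

2P = (14, 18)


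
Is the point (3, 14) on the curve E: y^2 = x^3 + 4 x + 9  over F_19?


Check whether y^2 = x^3 + 4 x + 9 (mod 19) for (x, y) = (3, 14).
LHS: y^2 = 14^2 mod 19 = 6
RHS: x^3 + 4 x + 9 = 3^3 + 4*3 + 9 mod 19 = 10
LHS != RHS

No, not on the curve


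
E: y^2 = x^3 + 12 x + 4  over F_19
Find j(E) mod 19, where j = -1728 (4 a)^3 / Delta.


Delta = -16(4 a^3 + 27 b^2) mod 19 = 11
-1728 * (4 a)^3 = -1728 * (4*12)^3 mod 19 = 12
j = 12 * 11^(-1) mod 19 = 8

j = 8 (mod 19)


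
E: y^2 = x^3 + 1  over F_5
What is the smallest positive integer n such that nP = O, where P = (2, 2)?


Compute successive multiples of P until we hit O:
  1P = (2, 2)
  2P = (0, 4)
  3P = (4, 0)
  4P = (0, 1)
  5P = (2, 3)
  6P = O

ord(P) = 6


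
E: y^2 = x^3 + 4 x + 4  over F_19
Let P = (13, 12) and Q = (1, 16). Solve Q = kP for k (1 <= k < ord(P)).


Enumerate multiples of P until we hit Q = (1, 16):
  1P = (13, 12)
  2P = (0, 17)
  3P = (3, 9)
  4P = (1, 3)
  5P = (2, 1)
  6P = (5, 15)
  7P = (5, 4)
  8P = (2, 18)
  9P = (1, 16)
Match found at i = 9.

k = 9


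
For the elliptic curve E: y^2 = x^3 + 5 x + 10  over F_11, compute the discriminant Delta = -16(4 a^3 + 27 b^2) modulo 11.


4 a^3 + 27 b^2 = 4*5^3 + 27*10^2 = 500 + 2700 = 3200
Delta = -16 * (3200) = -51200
Delta mod 11 = 5

Delta = 5 (mod 11)


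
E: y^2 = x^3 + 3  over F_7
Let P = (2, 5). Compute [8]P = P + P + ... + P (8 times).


k = 8 = 1000_2 (binary, LSB first: 0001)
Double-and-add from P = (2, 5):
  bit 0 = 0: acc unchanged = O
  bit 1 = 0: acc unchanged = O
  bit 2 = 0: acc unchanged = O
  bit 3 = 1: acc = O + (6, 3) = (6, 3)

8P = (6, 3)


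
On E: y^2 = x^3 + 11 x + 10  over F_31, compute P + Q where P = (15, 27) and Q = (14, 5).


P != Q, so use the chord formula.
s = (y2 - y1) / (x2 - x1) = (9) / (30) mod 31 = 22
x3 = s^2 - x1 - x2 mod 31 = 22^2 - 15 - 14 = 21
y3 = s (x1 - x3) - y1 mod 31 = 22 * (15 - 21) - 27 = 27

P + Q = (21, 27)


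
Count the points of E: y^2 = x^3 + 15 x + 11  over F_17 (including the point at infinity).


For each x in F_17, count y with y^2 = x^3 + 15 x + 11 mod 17:
  x = 2: RHS = 15, y in [7, 10]  -> 2 point(s)
  x = 3: RHS = 15, y in [7, 10]  -> 2 point(s)
  x = 4: RHS = 16, y in [4, 13]  -> 2 point(s)
  x = 7: RHS = 0, y in [0]  -> 1 point(s)
  x = 9: RHS = 8, y in [5, 12]  -> 2 point(s)
  x = 12: RHS = 15, y in [7, 10]  -> 2 point(s)
Affine points: 11. Add the point at infinity: total = 12.

#E(F_17) = 12


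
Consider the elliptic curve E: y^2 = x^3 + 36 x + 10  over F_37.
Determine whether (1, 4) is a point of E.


Check whether y^2 = x^3 + 36 x + 10 (mod 37) for (x, y) = (1, 4).
LHS: y^2 = 4^2 mod 37 = 16
RHS: x^3 + 36 x + 10 = 1^3 + 36*1 + 10 mod 37 = 10
LHS != RHS

No, not on the curve


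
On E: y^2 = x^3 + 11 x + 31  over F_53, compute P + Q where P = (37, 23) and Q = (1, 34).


P != Q, so use the chord formula.
s = (y2 - y1) / (x2 - x1) = (11) / (17) mod 53 = 10
x3 = s^2 - x1 - x2 mod 53 = 10^2 - 37 - 1 = 9
y3 = s (x1 - x3) - y1 mod 53 = 10 * (37 - 9) - 23 = 45

P + Q = (9, 45)


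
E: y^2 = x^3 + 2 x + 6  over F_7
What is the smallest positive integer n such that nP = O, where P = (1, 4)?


Compute successive multiples of P until we hit O:
  1P = (1, 4)
  2P = (2, 5)
  3P = (5, 6)
  4P = (3, 2)
  5P = (4, 6)
  6P = (4, 1)
  7P = (3, 5)
  8P = (5, 1)
  ... (continuing to 11P)
  11P = O

ord(P) = 11


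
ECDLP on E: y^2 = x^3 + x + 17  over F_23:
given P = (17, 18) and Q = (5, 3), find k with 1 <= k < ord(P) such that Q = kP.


Enumerate multiples of P until we hit Q = (5, 3):
  1P = (17, 18)
  2P = (5, 3)
Match found at i = 2.

k = 2


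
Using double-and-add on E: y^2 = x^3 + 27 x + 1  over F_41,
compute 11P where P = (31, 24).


k = 11 = 1011_2 (binary, LSB first: 1101)
Double-and-add from P = (31, 24):
  bit 0 = 1: acc = O + (31, 24) = (31, 24)
  bit 1 = 1: acc = (31, 24) + (15, 3) = (35, 22)
  bit 2 = 0: acc unchanged = (35, 22)
  bit 3 = 1: acc = (35, 22) + (8, 27) = (18, 28)

11P = (18, 28)


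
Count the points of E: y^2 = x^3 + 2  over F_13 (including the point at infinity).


For each x in F_13, count y with y^2 = x^3 + 0 x + 2 mod 13:
  x = 1: RHS = 3, y in [4, 9]  -> 2 point(s)
  x = 2: RHS = 10, y in [6, 7]  -> 2 point(s)
  x = 3: RHS = 3, y in [4, 9]  -> 2 point(s)
  x = 4: RHS = 1, y in [1, 12]  -> 2 point(s)
  x = 5: RHS = 10, y in [6, 7]  -> 2 point(s)
  x = 6: RHS = 10, y in [6, 7]  -> 2 point(s)
  x = 9: RHS = 3, y in [4, 9]  -> 2 point(s)
  x = 10: RHS = 1, y in [1, 12]  -> 2 point(s)
  x = 12: RHS = 1, y in [1, 12]  -> 2 point(s)
Affine points: 18. Add the point at infinity: total = 19.

#E(F_13) = 19


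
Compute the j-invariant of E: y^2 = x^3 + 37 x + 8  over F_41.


Delta = -16(4 a^3 + 27 b^2) mod 41 = 23
-1728 * (4 a)^3 = -1728 * (4*37)^3 mod 41 = 17
j = 17 * 23^(-1) mod 41 = 15

j = 15 (mod 41)


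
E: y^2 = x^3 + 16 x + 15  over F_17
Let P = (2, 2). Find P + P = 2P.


Doubling: s = (3 x1^2 + a) / (2 y1)
s = (3*2^2 + 16) / (2*2) mod 17 = 7
x3 = s^2 - 2 x1 mod 17 = 7^2 - 2*2 = 11
y3 = s (x1 - x3) - y1 mod 17 = 7 * (2 - 11) - 2 = 3

2P = (11, 3)


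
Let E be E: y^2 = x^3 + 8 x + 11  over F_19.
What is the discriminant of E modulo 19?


4 a^3 + 27 b^2 = 4*8^3 + 27*11^2 = 2048 + 3267 = 5315
Delta = -16 * (5315) = -85040
Delta mod 19 = 4

Delta = 4 (mod 19)


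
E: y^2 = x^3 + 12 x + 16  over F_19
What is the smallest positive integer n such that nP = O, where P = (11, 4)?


Compute successive multiples of P until we hit O:
  1P = (11, 4)
  2P = (6, 0)
  3P = (11, 15)
  4P = O

ord(P) = 4


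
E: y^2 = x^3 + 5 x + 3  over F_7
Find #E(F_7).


For each x in F_7, count y with y^2 = x^3 + 5 x + 3 mod 7:
  x = 1: RHS = 2, y in [3, 4]  -> 2 point(s)
  x = 2: RHS = 0, y in [0]  -> 1 point(s)
  x = 6: RHS = 4, y in [2, 5]  -> 2 point(s)
Affine points: 5. Add the point at infinity: total = 6.

#E(F_7) = 6


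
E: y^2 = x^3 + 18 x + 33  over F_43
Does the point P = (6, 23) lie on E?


Check whether y^2 = x^3 + 18 x + 33 (mod 43) for (x, y) = (6, 23).
LHS: y^2 = 23^2 mod 43 = 13
RHS: x^3 + 18 x + 33 = 6^3 + 18*6 + 33 mod 43 = 13
LHS = RHS

Yes, on the curve


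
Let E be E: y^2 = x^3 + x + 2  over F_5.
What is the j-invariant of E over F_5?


Delta = -16(4 a^3 + 27 b^2) mod 5 = 3
-1728 * (4 a)^3 = -1728 * (4*1)^3 mod 5 = 3
j = 3 * 3^(-1) mod 5 = 1

j = 1 (mod 5)


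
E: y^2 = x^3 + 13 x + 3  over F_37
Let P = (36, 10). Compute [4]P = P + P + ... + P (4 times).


k = 4 = 100_2 (binary, LSB first: 001)
Double-and-add from P = (36, 10):
  bit 0 = 0: acc unchanged = O
  bit 1 = 0: acc unchanged = O
  bit 2 = 1: acc = O + (12, 0) = (12, 0)

4P = (12, 0)


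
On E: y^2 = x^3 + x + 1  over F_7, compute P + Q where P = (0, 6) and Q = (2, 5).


P != Q, so use the chord formula.
s = (y2 - y1) / (x2 - x1) = (6) / (2) mod 7 = 3
x3 = s^2 - x1 - x2 mod 7 = 3^2 - 0 - 2 = 0
y3 = s (x1 - x3) - y1 mod 7 = 3 * (0 - 0) - 6 = 1

P + Q = (0, 1)


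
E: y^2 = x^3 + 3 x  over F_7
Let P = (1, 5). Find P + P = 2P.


Doubling: s = (3 x1^2 + a) / (2 y1)
s = (3*1^2 + 3) / (2*5) mod 7 = 2
x3 = s^2 - 2 x1 mod 7 = 2^2 - 2*1 = 2
y3 = s (x1 - x3) - y1 mod 7 = 2 * (1 - 2) - 5 = 0

2P = (2, 0)


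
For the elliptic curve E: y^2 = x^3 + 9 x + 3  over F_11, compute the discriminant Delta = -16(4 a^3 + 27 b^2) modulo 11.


4 a^3 + 27 b^2 = 4*9^3 + 27*3^2 = 2916 + 243 = 3159
Delta = -16 * (3159) = -50544
Delta mod 11 = 1

Delta = 1 (mod 11)


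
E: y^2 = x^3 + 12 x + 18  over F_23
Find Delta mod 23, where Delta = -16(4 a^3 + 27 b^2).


4 a^3 + 27 b^2 = 4*12^3 + 27*18^2 = 6912 + 8748 = 15660
Delta = -16 * (15660) = -250560
Delta mod 23 = 2

Delta = 2 (mod 23)


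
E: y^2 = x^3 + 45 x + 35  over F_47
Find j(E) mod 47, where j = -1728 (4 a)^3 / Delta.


Delta = -16(4 a^3 + 27 b^2) mod 47 = 15
-1728 * (4 a)^3 = -1728 * (4*45)^3 mod 47 = 8
j = 8 * 15^(-1) mod 47 = 35

j = 35 (mod 47)


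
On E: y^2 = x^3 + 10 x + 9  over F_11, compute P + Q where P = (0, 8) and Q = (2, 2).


P != Q, so use the chord formula.
s = (y2 - y1) / (x2 - x1) = (5) / (2) mod 11 = 8
x3 = s^2 - x1 - x2 mod 11 = 8^2 - 0 - 2 = 7
y3 = s (x1 - x3) - y1 mod 11 = 8 * (0 - 7) - 8 = 2

P + Q = (7, 2)


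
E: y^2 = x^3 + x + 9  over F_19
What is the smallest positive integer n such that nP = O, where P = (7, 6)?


Compute successive multiples of P until we hit O:
  1P = (7, 6)
  2P = (3, 18)
  3P = (18, 8)
  4P = (0, 16)
  5P = (9, 5)
  6P = (8, 4)
  7P = (8, 15)
  8P = (9, 14)
  ... (continuing to 13P)
  13P = O

ord(P) = 13


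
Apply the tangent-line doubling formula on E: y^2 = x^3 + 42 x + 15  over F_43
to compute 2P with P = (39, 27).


Doubling: s = (3 x1^2 + a) / (2 y1)
s = (3*39^2 + 42) / (2*27) mod 43 = 16
x3 = s^2 - 2 x1 mod 43 = 16^2 - 2*39 = 6
y3 = s (x1 - x3) - y1 mod 43 = 16 * (39 - 6) - 27 = 28

2P = (6, 28)


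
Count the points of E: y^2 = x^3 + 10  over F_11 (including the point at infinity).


For each x in F_11, count y with y^2 = x^3 + 0 x + 10 mod 11:
  x = 1: RHS = 0, y in [0]  -> 1 point(s)
  x = 3: RHS = 4, y in [2, 9]  -> 2 point(s)
  x = 5: RHS = 3, y in [5, 6]  -> 2 point(s)
  x = 7: RHS = 1, y in [1, 10]  -> 2 point(s)
  x = 8: RHS = 5, y in [4, 7]  -> 2 point(s)
  x = 10: RHS = 9, y in [3, 8]  -> 2 point(s)
Affine points: 11. Add the point at infinity: total = 12.

#E(F_11) = 12


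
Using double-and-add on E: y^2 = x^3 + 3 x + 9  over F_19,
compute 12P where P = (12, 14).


k = 12 = 1100_2 (binary, LSB first: 0011)
Double-and-add from P = (12, 14):
  bit 0 = 0: acc unchanged = O
  bit 1 = 0: acc unchanged = O
  bit 2 = 1: acc = O + (3, 8) = (3, 8)
  bit 3 = 1: acc = (3, 8) + (18, 9) = (4, 16)

12P = (4, 16)


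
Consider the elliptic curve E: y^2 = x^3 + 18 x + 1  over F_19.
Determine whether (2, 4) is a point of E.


Check whether y^2 = x^3 + 18 x + 1 (mod 19) for (x, y) = (2, 4).
LHS: y^2 = 4^2 mod 19 = 16
RHS: x^3 + 18 x + 1 = 2^3 + 18*2 + 1 mod 19 = 7
LHS != RHS

No, not on the curve


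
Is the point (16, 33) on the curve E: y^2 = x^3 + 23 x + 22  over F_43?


Check whether y^2 = x^3 + 23 x + 22 (mod 43) for (x, y) = (16, 33).
LHS: y^2 = 33^2 mod 43 = 14
RHS: x^3 + 23 x + 22 = 16^3 + 23*16 + 22 mod 43 = 14
LHS = RHS

Yes, on the curve


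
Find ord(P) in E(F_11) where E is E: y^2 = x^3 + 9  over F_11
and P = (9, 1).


Compute successive multiples of P until we hit O:
  1P = (9, 1)
  2P = (7, 0)
  3P = (9, 10)
  4P = O

ord(P) = 4


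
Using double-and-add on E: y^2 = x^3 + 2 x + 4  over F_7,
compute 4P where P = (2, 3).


k = 4 = 100_2 (binary, LSB first: 001)
Double-and-add from P = (2, 3):
  bit 0 = 0: acc unchanged = O
  bit 1 = 0: acc unchanged = O
  bit 2 = 1: acc = O + (2, 4) = (2, 4)

4P = (2, 4)


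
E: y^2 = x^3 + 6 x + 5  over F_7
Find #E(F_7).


For each x in F_7, count y with y^2 = x^3 + 6 x + 5 mod 7:
  x = 2: RHS = 4, y in [2, 5]  -> 2 point(s)
  x = 3: RHS = 1, y in [1, 6]  -> 2 point(s)
  x = 4: RHS = 2, y in [3, 4]  -> 2 point(s)
Affine points: 6. Add the point at infinity: total = 7.

#E(F_7) = 7


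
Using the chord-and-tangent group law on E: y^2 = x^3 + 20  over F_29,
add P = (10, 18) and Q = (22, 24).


P != Q, so use the chord formula.
s = (y2 - y1) / (x2 - x1) = (6) / (12) mod 29 = 15
x3 = s^2 - x1 - x2 mod 29 = 15^2 - 10 - 22 = 19
y3 = s (x1 - x3) - y1 mod 29 = 15 * (10 - 19) - 18 = 21

P + Q = (19, 21)


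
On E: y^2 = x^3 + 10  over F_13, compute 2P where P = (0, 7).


Doubling: s = (3 x1^2 + a) / (2 y1)
s = (3*0^2 + 0) / (2*7) mod 13 = 0
x3 = s^2 - 2 x1 mod 13 = 0^2 - 2*0 = 0
y3 = s (x1 - x3) - y1 mod 13 = 0 * (0 - 0) - 7 = 6

2P = (0, 6)


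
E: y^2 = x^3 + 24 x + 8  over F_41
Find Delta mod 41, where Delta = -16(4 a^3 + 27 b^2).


4 a^3 + 27 b^2 = 4*24^3 + 27*8^2 = 55296 + 1728 = 57024
Delta = -16 * (57024) = -912384
Delta mod 41 = 30

Delta = 30 (mod 41)


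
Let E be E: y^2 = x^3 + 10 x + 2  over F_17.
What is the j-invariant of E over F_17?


Delta = -16(4 a^3 + 27 b^2) mod 17 = 11
-1728 * (4 a)^3 = -1728 * (4*10)^3 mod 17 = 4
j = 4 * 11^(-1) mod 17 = 5

j = 5 (mod 17)


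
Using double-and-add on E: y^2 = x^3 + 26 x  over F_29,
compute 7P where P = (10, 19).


k = 7 = 111_2 (binary, LSB first: 111)
Double-and-add from P = (10, 19):
  bit 0 = 1: acc = O + (10, 19) = (10, 19)
  bit 1 = 1: acc = (10, 19) + (25, 8) = (14, 11)
  bit 2 = 1: acc = (14, 11) + (9, 8) = (11, 14)

7P = (11, 14)


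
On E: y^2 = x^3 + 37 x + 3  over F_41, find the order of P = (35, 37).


Compute successive multiples of P until we hit O:
  1P = (35, 37)
  2P = (17, 16)
  3P = (12, 24)
  4P = (3, 31)
  5P = (8, 27)
  6P = (37, 23)
  7P = (18, 8)
  8P = (19, 12)
  ... (continuing to 48P)
  48P = O

ord(P) = 48


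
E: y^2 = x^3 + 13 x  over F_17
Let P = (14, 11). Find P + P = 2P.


Doubling: s = (3 x1^2 + a) / (2 y1)
s = (3*14^2 + 13) / (2*11) mod 17 = 8
x3 = s^2 - 2 x1 mod 17 = 8^2 - 2*14 = 2
y3 = s (x1 - x3) - y1 mod 17 = 8 * (14 - 2) - 11 = 0

2P = (2, 0)


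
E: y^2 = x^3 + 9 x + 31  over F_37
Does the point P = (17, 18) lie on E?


Check whether y^2 = x^3 + 9 x + 31 (mod 37) for (x, y) = (17, 18).
LHS: y^2 = 18^2 mod 37 = 28
RHS: x^3 + 9 x + 31 = 17^3 + 9*17 + 31 mod 37 = 28
LHS = RHS

Yes, on the curve


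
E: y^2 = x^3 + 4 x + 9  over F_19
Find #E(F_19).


For each x in F_19, count y with y^2 = x^3 + 4 x + 9 mod 19:
  x = 0: RHS = 9, y in [3, 16]  -> 2 point(s)
  x = 2: RHS = 6, y in [5, 14]  -> 2 point(s)
  x = 7: RHS = 0, y in [0]  -> 1 point(s)
  x = 10: RHS = 4, y in [2, 17]  -> 2 point(s)
  x = 11: RHS = 16, y in [4, 15]  -> 2 point(s)
  x = 13: RHS = 16, y in [4, 15]  -> 2 point(s)
  x = 14: RHS = 16, y in [4, 15]  -> 2 point(s)
  x = 15: RHS = 5, y in [9, 10]  -> 2 point(s)
  x = 18: RHS = 4, y in [2, 17]  -> 2 point(s)
Affine points: 17. Add the point at infinity: total = 18.

#E(F_19) = 18


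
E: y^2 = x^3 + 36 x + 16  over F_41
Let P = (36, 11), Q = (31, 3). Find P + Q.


P != Q, so use the chord formula.
s = (y2 - y1) / (x2 - x1) = (33) / (36) mod 41 = 18
x3 = s^2 - x1 - x2 mod 41 = 18^2 - 36 - 31 = 11
y3 = s (x1 - x3) - y1 mod 41 = 18 * (36 - 11) - 11 = 29

P + Q = (11, 29)


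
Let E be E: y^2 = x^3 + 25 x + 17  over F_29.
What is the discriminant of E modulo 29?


4 a^3 + 27 b^2 = 4*25^3 + 27*17^2 = 62500 + 7803 = 70303
Delta = -16 * (70303) = -1124848
Delta mod 29 = 4

Delta = 4 (mod 29)


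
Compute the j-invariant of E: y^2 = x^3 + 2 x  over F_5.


Delta = -16(4 a^3 + 27 b^2) mod 5 = 3
-1728 * (4 a)^3 = -1728 * (4*2)^3 mod 5 = 4
j = 4 * 3^(-1) mod 5 = 3

j = 3 (mod 5)


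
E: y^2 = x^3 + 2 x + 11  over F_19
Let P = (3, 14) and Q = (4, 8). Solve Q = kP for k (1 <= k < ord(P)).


Enumerate multiples of P until we hit Q = (4, 8):
  1P = (3, 14)
  2P = (14, 16)
  3P = (8, 11)
  4P = (0, 7)
  5P = (13, 7)
  6P = (9, 13)
  7P = (16, 4)
  8P = (7, 11)
  9P = (6, 12)
  10P = (2, 17)
  11P = (4, 8)
Match found at i = 11.

k = 11


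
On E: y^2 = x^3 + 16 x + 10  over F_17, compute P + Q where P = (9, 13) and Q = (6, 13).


P != Q, so use the chord formula.
s = (y2 - y1) / (x2 - x1) = (0) / (14) mod 17 = 0
x3 = s^2 - x1 - x2 mod 17 = 0^2 - 9 - 6 = 2
y3 = s (x1 - x3) - y1 mod 17 = 0 * (9 - 2) - 13 = 4

P + Q = (2, 4)


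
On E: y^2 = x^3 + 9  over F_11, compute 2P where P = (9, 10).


Doubling: s = (3 x1^2 + a) / (2 y1)
s = (3*9^2 + 0) / (2*10) mod 11 = 5
x3 = s^2 - 2 x1 mod 11 = 5^2 - 2*9 = 7
y3 = s (x1 - x3) - y1 mod 11 = 5 * (9 - 7) - 10 = 0

2P = (7, 0)


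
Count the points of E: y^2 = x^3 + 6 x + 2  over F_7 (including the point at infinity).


For each x in F_7, count y with y^2 = x^3 + 6 x + 2 mod 7:
  x = 0: RHS = 2, y in [3, 4]  -> 2 point(s)
  x = 1: RHS = 2, y in [3, 4]  -> 2 point(s)
  x = 2: RHS = 1, y in [1, 6]  -> 2 point(s)
  x = 6: RHS = 2, y in [3, 4]  -> 2 point(s)
Affine points: 8. Add the point at infinity: total = 9.

#E(F_7) = 9


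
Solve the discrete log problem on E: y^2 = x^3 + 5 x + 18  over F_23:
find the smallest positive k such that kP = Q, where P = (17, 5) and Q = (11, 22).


Enumerate multiples of P until we hit Q = (11, 22):
  1P = (17, 5)
  2P = (1, 1)
  3P = (18, 12)
  4P = (14, 16)
  5P = (8, 8)
  6P = (16, 10)
  7P = (15, 8)
  8P = (22, 14)
  9P = (13, 16)
  10P = (2, 17)
  11P = (12, 14)
  12P = (0, 15)
  13P = (19, 7)
  14P = (11, 1)
  15P = (21, 0)
  16P = (11, 22)
Match found at i = 16.

k = 16


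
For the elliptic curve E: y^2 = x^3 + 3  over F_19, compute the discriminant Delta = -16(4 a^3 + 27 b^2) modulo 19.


4 a^3 + 27 b^2 = 4*0^3 + 27*3^2 = 0 + 243 = 243
Delta = -16 * (243) = -3888
Delta mod 19 = 7

Delta = 7 (mod 19)


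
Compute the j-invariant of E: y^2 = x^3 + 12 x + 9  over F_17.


Delta = -16(4 a^3 + 27 b^2) mod 17 = 4
-1728 * (4 a)^3 = -1728 * (4*12)^3 mod 17 = 8
j = 8 * 4^(-1) mod 17 = 2

j = 2 (mod 17)


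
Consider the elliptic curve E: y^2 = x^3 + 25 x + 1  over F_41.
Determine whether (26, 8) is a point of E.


Check whether y^2 = x^3 + 25 x + 1 (mod 41) for (x, y) = (26, 8).
LHS: y^2 = 8^2 mod 41 = 23
RHS: x^3 + 25 x + 1 = 26^3 + 25*26 + 1 mod 41 = 23
LHS = RHS

Yes, on the curve


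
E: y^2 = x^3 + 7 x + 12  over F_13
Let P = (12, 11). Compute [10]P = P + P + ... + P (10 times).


k = 10 = 1010_2 (binary, LSB first: 0101)
Double-and-add from P = (12, 11):
  bit 0 = 0: acc unchanged = O
  bit 1 = 1: acc = O + (5, 4) = (5, 4)
  bit 2 = 0: acc unchanged = (5, 4)
  bit 3 = 1: acc = (5, 4) + (4, 0) = (7, 1)

10P = (7, 1)


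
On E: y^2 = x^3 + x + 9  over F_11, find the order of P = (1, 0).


Compute successive multiples of P until we hit O:
  1P = (1, 0)
  2P = O

ord(P) = 2


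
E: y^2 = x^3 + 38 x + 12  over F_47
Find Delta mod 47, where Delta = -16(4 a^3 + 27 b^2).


4 a^3 + 27 b^2 = 4*38^3 + 27*12^2 = 219488 + 3888 = 223376
Delta = -16 * (223376) = -3574016
Delta mod 47 = 5

Delta = 5 (mod 47)


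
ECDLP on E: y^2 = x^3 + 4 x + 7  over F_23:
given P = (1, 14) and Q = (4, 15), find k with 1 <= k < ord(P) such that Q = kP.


Enumerate multiples of P until we hit Q = (4, 15):
  1P = (1, 14)
  2P = (11, 18)
  3P = (13, 18)
  4P = (4, 8)
  5P = (22, 5)
  6P = (3, 0)
  7P = (22, 18)
  8P = (4, 15)
Match found at i = 8.

k = 8
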